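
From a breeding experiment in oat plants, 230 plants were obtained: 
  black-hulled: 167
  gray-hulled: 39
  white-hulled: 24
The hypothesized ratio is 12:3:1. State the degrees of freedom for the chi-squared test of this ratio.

A goodness-of-fit test with 3 phenotype classes has df = 3 − 1 = 2.

2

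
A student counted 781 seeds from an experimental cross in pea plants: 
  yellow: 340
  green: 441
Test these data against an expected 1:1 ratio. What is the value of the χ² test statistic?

13.061

Under the 1:1 hypothesis (Σ ratio = 2, N = 781):
  yellow: 781 × 1/2 = 390.5
  green: 781 × 1/2 = 390.5
χ² = Σ (O − E)² / E
  yellow: (340 − 390.5)² / 390.5 = 6.5307
  green: (441 − 390.5)² / 390.5 = 6.5307
χ² = 6.5307 + 6.5307 = 13.0614 ≈ 13.061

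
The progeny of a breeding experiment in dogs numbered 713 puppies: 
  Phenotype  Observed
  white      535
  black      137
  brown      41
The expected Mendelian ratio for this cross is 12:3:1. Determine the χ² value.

0.367

Total ratio parts = 16. Expected numbers out of 713:
  white: 713 × 12/16 = 534.75
  black: 713 × 3/16 = 133.6875
  brown: 713 × 1/16 = 44.5625
χ² = Σ (O − E)² / E
  white: (535 − 534.75)² / 534.75 = 0.0001
  black: (137 − 133.6875)² / 133.6875 = 0.0821
  brown: (41 − 44.5625)² / 44.5625 = 0.2848
χ² = 0.0001 + 0.0821 + 0.2848 = 0.367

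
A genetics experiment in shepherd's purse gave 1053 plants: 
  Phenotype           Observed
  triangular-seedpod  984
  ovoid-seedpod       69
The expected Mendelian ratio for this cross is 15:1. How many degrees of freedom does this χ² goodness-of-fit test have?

1

A goodness-of-fit test with 2 phenotype classes has df = 2 − 1 = 1.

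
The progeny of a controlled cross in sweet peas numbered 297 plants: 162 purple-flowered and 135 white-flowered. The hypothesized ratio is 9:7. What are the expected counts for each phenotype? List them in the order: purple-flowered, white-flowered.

167.0625, 129.9375

Expected counts for N = 297 under a 9:7 ratio (total parts = 16):
  purple-flowered: 297 × 9/16 = 167.0625
  white-flowered: 297 × 7/16 = 129.9375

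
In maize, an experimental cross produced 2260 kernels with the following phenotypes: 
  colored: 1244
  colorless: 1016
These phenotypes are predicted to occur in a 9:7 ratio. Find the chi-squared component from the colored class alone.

0.584

The 9:7 ratio has 16 parts, so with N = 2260 the expected counts are:
  colored: 2260 × 9/16 = 1271.25
  colorless: 2260 × 7/16 = 988.75
Contribution of colored: (1244 − 1271.25)² / 1271.25 = 0.5841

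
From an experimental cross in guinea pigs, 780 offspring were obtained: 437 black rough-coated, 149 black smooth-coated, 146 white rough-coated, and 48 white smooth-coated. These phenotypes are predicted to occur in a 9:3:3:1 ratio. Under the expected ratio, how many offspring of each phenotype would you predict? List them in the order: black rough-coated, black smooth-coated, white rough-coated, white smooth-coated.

The 9:3:3:1 ratio has 16 parts, so with N = 780 the expected counts are:
  black rough-coated: 780 × 9/16 = 438.75
  black smooth-coated: 780 × 3/16 = 146.25
  white rough-coated: 780 × 3/16 = 146.25
  white smooth-coated: 780 × 1/16 = 48.75

438.75, 146.25, 146.25, 48.75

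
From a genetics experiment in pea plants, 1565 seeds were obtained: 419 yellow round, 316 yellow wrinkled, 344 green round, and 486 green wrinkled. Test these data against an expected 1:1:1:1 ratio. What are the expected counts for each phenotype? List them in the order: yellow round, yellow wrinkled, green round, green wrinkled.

391.25, 391.25, 391.25, 391.25

Expected counts for N = 1565 under a 1:1:1:1 ratio (total parts = 4):
  yellow round: 1565 × 1/4 = 391.25
  yellow wrinkled: 1565 × 1/4 = 391.25
  green round: 1565 × 1/4 = 391.25
  green wrinkled: 1565 × 1/4 = 391.25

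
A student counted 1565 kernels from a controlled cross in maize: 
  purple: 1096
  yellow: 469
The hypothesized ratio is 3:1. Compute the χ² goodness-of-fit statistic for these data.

20.601

The 3:1 ratio has 4 parts, so with N = 1565 the expected counts are:
  purple: 1565 × 3/4 = 1173.75
  yellow: 1565 × 1/4 = 391.25
χ² = Σ (O − E)² / E
  purple: (1096 − 1173.75)² / 1173.75 = 5.1502
  yellow: (469 − 391.25)² / 391.25 = 15.4506
χ² = 5.1502 + 15.4506 = 20.6008 ≈ 20.601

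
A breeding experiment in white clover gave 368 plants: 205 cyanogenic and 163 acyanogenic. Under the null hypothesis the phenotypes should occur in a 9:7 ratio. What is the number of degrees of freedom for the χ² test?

A goodness-of-fit test with 2 phenotype classes has df = 2 − 1 = 1.

1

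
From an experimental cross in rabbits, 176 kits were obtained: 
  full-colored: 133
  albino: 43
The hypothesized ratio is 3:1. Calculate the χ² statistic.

0.030

Expected counts for N = 176 under a 3:1 ratio (total parts = 4):
  full-colored: 176 × 3/4 = 132
  albino: 176 × 1/4 = 44
χ² = Σ (O − E)² / E
  full-colored: (133 − 132)² / 132 = 0.0076
  albino: (43 − 44)² / 44 = 0.0227
χ² = 0.0076 + 0.0227 = 0.0303 ≈ 0.030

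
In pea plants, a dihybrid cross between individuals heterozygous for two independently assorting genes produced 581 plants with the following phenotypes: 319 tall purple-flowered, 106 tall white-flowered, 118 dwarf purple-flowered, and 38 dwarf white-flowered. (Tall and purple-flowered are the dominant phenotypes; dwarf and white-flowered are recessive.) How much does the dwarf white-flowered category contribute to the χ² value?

0.078

A dihybrid F₂ with independent assortment and complete dominance at both loci gives a 9:3:3:1 phenotypic ratio.
Expected counts for N = 581 under a 9:3:3:1 ratio (total parts = 16):
  tall purple-flowered: 581 × 9/16 = 326.8125
  tall white-flowered: 581 × 3/16 = 108.9375
  dwarf purple-flowered: 581 × 3/16 = 108.9375
  dwarf white-flowered: 581 × 1/16 = 36.3125
Contribution of dwarf white-flowered: (38 − 36.3125)² / 36.3125 = 0.0784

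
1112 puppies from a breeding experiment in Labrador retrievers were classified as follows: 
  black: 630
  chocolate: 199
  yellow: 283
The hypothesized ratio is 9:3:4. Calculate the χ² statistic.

Under the 9:3:4 hypothesis (Σ ratio = 16, N = 1112):
  black: 1112 × 9/16 = 625.5
  chocolate: 1112 × 3/16 = 208.5
  yellow: 1112 × 4/16 = 278
χ² = Σ (O − E)² / E
  black: (630 − 625.5)² / 625.5 = 0.0324
  chocolate: (199 − 208.5)² / 208.5 = 0.4329
  yellow: (283 − 278)² / 278 = 0.0899
χ² = 0.0324 + 0.4329 + 0.0899 = 0.5552 ≈ 0.555

0.555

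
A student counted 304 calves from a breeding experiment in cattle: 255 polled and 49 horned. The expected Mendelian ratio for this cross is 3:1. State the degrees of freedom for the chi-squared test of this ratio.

A goodness-of-fit test with 2 phenotype classes has df = 2 − 1 = 1.

1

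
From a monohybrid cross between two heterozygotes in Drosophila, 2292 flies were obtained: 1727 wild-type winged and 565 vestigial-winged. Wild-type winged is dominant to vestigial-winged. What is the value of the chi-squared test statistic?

0.149

For a monohybrid cross between heterozygotes with complete dominance, the expected phenotypic ratio is 3:1.
Expected counts for N = 2292 under a 3:1 ratio (total parts = 4):
  wild-type winged: 2292 × 3/4 = 1719
  vestigial-winged: 2292 × 1/4 = 573
χ² = Σ (O − E)² / E
  wild-type winged: (1727 − 1719)² / 1719 = 0.0372
  vestigial-winged: (565 − 573)² / 573 = 0.1117
χ² = 0.0372 + 0.1117 = 0.1489 ≈ 0.149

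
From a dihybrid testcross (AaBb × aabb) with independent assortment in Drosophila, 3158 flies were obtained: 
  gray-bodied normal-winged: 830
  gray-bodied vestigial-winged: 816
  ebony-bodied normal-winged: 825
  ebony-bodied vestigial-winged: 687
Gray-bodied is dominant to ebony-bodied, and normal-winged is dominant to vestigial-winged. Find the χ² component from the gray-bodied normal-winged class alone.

A dihybrid testcross with independent assortment gives a 1:1:1:1 ratio.
The 1:1:1:1 ratio has 4 parts, so with N = 3158 the expected counts are:
  gray-bodied normal-winged: 3158 × 1/4 = 789.5
  gray-bodied vestigial-winged: 3158 × 1/4 = 789.5
  ebony-bodied normal-winged: 3158 × 1/4 = 789.5
  ebony-bodied vestigial-winged: 3158 × 1/4 = 789.5
Contribution of gray-bodied normal-winged: (830 − 789.5)² / 789.5 = 2.0776

2.078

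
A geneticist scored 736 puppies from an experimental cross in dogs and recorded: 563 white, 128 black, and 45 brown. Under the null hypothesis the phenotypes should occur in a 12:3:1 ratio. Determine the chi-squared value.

0.966

The 12:3:1 ratio has 16 parts, so with N = 736 the expected counts are:
  white: 736 × 12/16 = 552
  black: 736 × 3/16 = 138
  brown: 736 × 1/16 = 46
χ² = Σ (O − E)² / E
  white: (563 − 552)² / 552 = 0.2192
  black: (128 − 138)² / 138 = 0.7246
  brown: (45 − 46)² / 46 = 0.0217
χ² = 0.2192 + 0.7246 + 0.0217 = 0.9655 ≈ 0.966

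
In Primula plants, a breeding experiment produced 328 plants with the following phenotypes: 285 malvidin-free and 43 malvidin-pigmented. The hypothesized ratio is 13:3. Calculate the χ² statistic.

Under the 13:3 hypothesis (Σ ratio = 16, N = 328):
  malvidin-free: 328 × 13/16 = 266.5
  malvidin-pigmented: 328 × 3/16 = 61.5
χ² = Σ (O − E)² / E
  malvidin-free: (285 − 266.5)² / 266.5 = 1.2842
  malvidin-pigmented: (43 − 61.5)² / 61.5 = 5.5650
χ² = 1.2842 + 5.5650 = 6.8492 ≈ 6.849

6.849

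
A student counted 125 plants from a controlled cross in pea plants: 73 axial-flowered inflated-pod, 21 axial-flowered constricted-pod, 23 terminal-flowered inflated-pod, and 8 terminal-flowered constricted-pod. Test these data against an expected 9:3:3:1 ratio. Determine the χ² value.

Expected counts for N = 125 under a 9:3:3:1 ratio (total parts = 16):
  axial-flowered inflated-pod: 125 × 9/16 = 70.3125
  axial-flowered constricted-pod: 125 × 3/16 = 23.4375
  terminal-flowered inflated-pod: 125 × 3/16 = 23.4375
  terminal-flowered constricted-pod: 125 × 1/16 = 7.8125
χ² = Σ (O − E)² / E
  axial-flowered inflated-pod: (73 − 70.3125)² / 70.3125 = 0.1027
  axial-flowered constricted-pod: (21 − 23.4375)² / 23.4375 = 0.2535
  terminal-flowered inflated-pod: (23 − 23.4375)² / 23.4375 = 0.0082
  terminal-flowered constricted-pod: (8 − 7.8125)² / 7.8125 = 0.0045
χ² = 0.1027 + 0.2535 + 0.0082 + 0.0045 = 0.3689 ≈ 0.369

0.369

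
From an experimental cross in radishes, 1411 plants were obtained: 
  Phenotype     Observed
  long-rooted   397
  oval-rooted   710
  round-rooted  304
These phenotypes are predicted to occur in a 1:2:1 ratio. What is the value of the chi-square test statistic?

Expected counts for N = 1411 under a 1:2:1 ratio (total parts = 4):
  long-rooted: 1411 × 1/4 = 352.75
  oval-rooted: 1411 × 2/4 = 705.5
  round-rooted: 1411 × 1/4 = 352.75
χ² = Σ (O − E)² / E
  long-rooted: (397 − 352.75)² / 352.75 = 5.5509
  oval-rooted: (710 − 705.5)² / 705.5 = 0.0287
  round-rooted: (304 − 352.75)² / 352.75 = 6.7372
χ² = 5.5509 + 0.0287 + 6.7372 = 12.3168 ≈ 12.317

12.317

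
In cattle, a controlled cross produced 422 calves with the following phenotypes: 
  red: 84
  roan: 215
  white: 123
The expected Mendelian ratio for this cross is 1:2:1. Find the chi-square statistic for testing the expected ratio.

Total ratio parts = 4. Expected numbers out of 422:
  red: 422 × 1/4 = 105.5
  roan: 422 × 2/4 = 211
  white: 422 × 1/4 = 105.5
χ² = Σ (O − E)² / E
  red: (84 − 105.5)² / 105.5 = 4.3815
  roan: (215 − 211)² / 211 = 0.0758
  white: (123 − 105.5)² / 105.5 = 2.9028
χ² = 4.3815 + 0.0758 + 2.9028 = 7.3601 ≈ 7.360

7.360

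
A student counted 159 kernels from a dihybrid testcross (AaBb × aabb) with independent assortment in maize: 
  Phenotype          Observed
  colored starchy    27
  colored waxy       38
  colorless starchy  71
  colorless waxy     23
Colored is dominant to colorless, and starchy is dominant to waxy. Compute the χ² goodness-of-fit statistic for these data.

A dihybrid testcross with independent assortment gives a 1:1:1:1 ratio.
Expected counts for N = 159 under a 1:1:1:1 ratio (total parts = 4):
  colored starchy: 159 × 1/4 = 39.75
  colored waxy: 159 × 1/4 = 39.75
  colorless starchy: 159 × 1/4 = 39.75
  colorless waxy: 159 × 1/4 = 39.75
χ² = Σ (O − E)² / E
  colored starchy: (27 − 39.75)² / 39.75 = 4.0896
  colored waxy: (38 − 39.75)² / 39.75 = 0.0770
  colorless starchy: (71 − 39.75)² / 39.75 = 24.5676
  colorless waxy: (23 − 39.75)² / 39.75 = 7.0582
χ² = 4.0896 + 0.0770 + 24.5676 + 7.0582 = 35.7924 ≈ 35.792

35.792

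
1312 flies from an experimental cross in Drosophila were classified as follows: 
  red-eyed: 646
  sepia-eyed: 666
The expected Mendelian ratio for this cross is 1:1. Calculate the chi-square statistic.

The 1:1 ratio has 2 parts, so with N = 1312 the expected counts are:
  red-eyed: 1312 × 1/2 = 656
  sepia-eyed: 1312 × 1/2 = 656
χ² = Σ (O − E)² / E
  red-eyed: (646 − 656)² / 656 = 0.1524
  sepia-eyed: (666 − 656)² / 656 = 0.1524
χ² = 0.1524 + 0.1524 = 0.3048 ≈ 0.305

0.305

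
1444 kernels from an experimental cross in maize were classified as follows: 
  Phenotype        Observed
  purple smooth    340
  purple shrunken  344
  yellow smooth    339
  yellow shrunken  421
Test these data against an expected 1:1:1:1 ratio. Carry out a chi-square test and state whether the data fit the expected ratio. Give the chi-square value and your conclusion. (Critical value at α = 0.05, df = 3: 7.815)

13.335; not consistent

The 1:1:1:1 ratio has 4 parts, so with N = 1444 the expected counts are:
  purple smooth: 1444 × 1/4 = 361
  purple shrunken: 1444 × 1/4 = 361
  yellow smooth: 1444 × 1/4 = 361
  yellow shrunken: 1444 × 1/4 = 361
χ² = Σ (O − E)² / E
  purple smooth: (340 − 361)² / 361 = 1.2216
  purple shrunken: (344 − 361)² / 361 = 0.8006
  yellow smooth: (339 − 361)² / 361 = 1.3407
  yellow shrunken: (421 − 361)² / 361 = 9.9723
χ² = 1.2216 + 0.8006 + 1.3407 + 9.9723 = 13.3352 ≈ 13.335
Degrees of freedom = 4 − 1 = 3; critical value at α = 0.05 is 7.815.
Since 13.335 > 7.815, we reject the null hypothesis — the data do not fit the 1:1:1:1 ratio.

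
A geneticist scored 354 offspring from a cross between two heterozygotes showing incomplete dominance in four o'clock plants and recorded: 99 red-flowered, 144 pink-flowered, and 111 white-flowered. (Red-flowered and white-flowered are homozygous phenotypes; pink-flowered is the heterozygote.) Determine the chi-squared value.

With incomplete dominance, a heterozygote × heterozygote cross gives a 1:2:1 phenotypic ratio.
Under the 1:2:1 hypothesis (Σ ratio = 4, N = 354):
  red-flowered: 354 × 1/4 = 88.5
  pink-flowered: 354 × 2/4 = 177
  white-flowered: 354 × 1/4 = 88.5
χ² = Σ (O − E)² / E
  red-flowered: (99 − 88.5)² / 88.5 = 1.2458
  pink-flowered: (144 − 177)² / 177 = 6.1525
  white-flowered: (111 − 88.5)² / 88.5 = 5.7203
χ² = 1.2458 + 6.1525 + 5.7203 = 13.1186 ≈ 13.119

13.119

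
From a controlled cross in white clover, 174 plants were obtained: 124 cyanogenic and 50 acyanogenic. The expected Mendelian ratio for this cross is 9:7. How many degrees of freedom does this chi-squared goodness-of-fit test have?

A goodness-of-fit test with 2 phenotype classes has df = 2 − 1 = 1.

1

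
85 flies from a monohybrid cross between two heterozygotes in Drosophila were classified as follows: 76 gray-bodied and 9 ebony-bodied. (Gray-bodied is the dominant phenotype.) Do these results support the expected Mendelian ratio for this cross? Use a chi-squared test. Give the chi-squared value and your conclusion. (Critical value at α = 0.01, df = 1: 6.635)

For a monohybrid cross between heterozygotes with complete dominance, the expected phenotypic ratio is 3:1.
Expected counts for N = 85 under a 3:1 ratio (total parts = 4):
  gray-bodied: 85 × 3/4 = 63.75
  ebony-bodied: 85 × 1/4 = 21.25
χ² = Σ (O − E)² / E
  gray-bodied: (76 − 63.75)² / 63.75 = 2.3539
  ebony-bodied: (9 − 21.25)² / 21.25 = 7.0618
χ² = 2.3539 + 7.0618 = 9.4157 ≈ 9.416
Degrees of freedom = 2 − 1 = 1; critical value at α = 0.01 is 6.635.
Since 9.416 > 6.635, we reject the null hypothesis — the data do not fit the 3:1 ratio.

9.416; not consistent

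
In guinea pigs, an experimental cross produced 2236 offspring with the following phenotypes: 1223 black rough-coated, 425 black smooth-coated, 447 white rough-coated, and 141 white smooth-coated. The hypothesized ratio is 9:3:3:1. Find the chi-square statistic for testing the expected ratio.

Total ratio parts = 16. Expected numbers out of 2236:
  black rough-coated: 2236 × 9/16 = 1257.75
  black smooth-coated: 2236 × 3/16 = 419.25
  white rough-coated: 2236 × 3/16 = 419.25
  white smooth-coated: 2236 × 1/16 = 139.75
χ² = Σ (O − E)² / E
  black rough-coated: (1223 − 1257.75)² / 1257.75 = 0.9601
  black smooth-coated: (425 − 419.25)² / 419.25 = 0.0789
  white rough-coated: (447 − 419.25)² / 419.25 = 1.8368
  white smooth-coated: (141 − 139.75)² / 139.75 = 0.0112
χ² = 0.9601 + 0.0789 + 1.8368 + 0.0112 = 2.887

2.887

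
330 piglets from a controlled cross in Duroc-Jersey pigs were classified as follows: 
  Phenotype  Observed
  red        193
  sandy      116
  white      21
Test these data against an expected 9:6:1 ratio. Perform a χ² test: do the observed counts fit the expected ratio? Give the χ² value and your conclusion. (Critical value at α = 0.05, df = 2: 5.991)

0.785; consistent

Expected counts for N = 330 under a 9:6:1 ratio (total parts = 16):
  red: 330 × 9/16 = 185.625
  sandy: 330 × 6/16 = 123.75
  white: 330 × 1/16 = 20.625
χ² = Σ (O − E)² / E
  red: (193 − 185.625)² / 185.625 = 0.2930
  sandy: (116 − 123.75)² / 123.75 = 0.4854
  white: (21 − 20.625)² / 20.625 = 0.0068
χ² = 0.2930 + 0.4854 + 0.0068 = 0.7852 ≈ 0.785
Degrees of freedom = 3 − 1 = 2; critical value at α = 0.05 is 5.991.
Since 0.785 < 5.991, we fail to reject the null hypothesis — the data are consistent with the 9:6:1 ratio.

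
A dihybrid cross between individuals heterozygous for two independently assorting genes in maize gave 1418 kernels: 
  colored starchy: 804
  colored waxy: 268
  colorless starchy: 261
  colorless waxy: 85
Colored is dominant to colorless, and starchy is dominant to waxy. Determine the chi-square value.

0.306

A dihybrid F₂ with independent assortment and complete dominance at both loci gives a 9:3:3:1 phenotypic ratio.
Under the 9:3:3:1 hypothesis (Σ ratio = 16, N = 1418):
  colored starchy: 1418 × 9/16 = 797.625
  colored waxy: 1418 × 3/16 = 265.875
  colorless starchy: 1418 × 3/16 = 265.875
  colorless waxy: 1418 × 1/16 = 88.625
χ² = Σ (O − E)² / E
  colored starchy: (804 − 797.625)² / 797.625 = 0.0510
  colored waxy: (268 − 265.875)² / 265.875 = 0.0170
  colorless starchy: (261 − 265.875)² / 265.875 = 0.0894
  colorless waxy: (85 − 88.625)² / 88.625 = 0.1483
χ² = 0.0510 + 0.0170 + 0.0894 + 0.1483 = 0.3057 ≈ 0.306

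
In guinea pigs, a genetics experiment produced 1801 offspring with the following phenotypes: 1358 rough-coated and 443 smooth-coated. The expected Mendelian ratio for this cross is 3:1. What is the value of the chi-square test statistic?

The 3:1 ratio has 4 parts, so with N = 1801 the expected counts are:
  rough-coated: 1801 × 3/4 = 1350.75
  smooth-coated: 1801 × 1/4 = 450.25
χ² = Σ (O − E)² / E
  rough-coated: (1358 − 1350.75)² / 1350.75 = 0.0389
  smooth-coated: (443 − 450.25)² / 450.25 = 0.1167
χ² = 0.0389 + 0.1167 = 0.1556 ≈ 0.156

0.156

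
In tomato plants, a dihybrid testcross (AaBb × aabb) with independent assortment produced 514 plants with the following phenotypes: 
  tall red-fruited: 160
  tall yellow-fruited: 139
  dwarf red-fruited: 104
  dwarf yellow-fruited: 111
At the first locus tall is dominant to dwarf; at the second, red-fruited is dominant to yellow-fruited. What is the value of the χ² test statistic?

15.634

A dihybrid testcross with independent assortment gives a 1:1:1:1 ratio.
Expected counts for N = 514 under a 1:1:1:1 ratio (total parts = 4):
  tall red-fruited: 514 × 1/4 = 128.5
  tall yellow-fruited: 514 × 1/4 = 128.5
  dwarf red-fruited: 514 × 1/4 = 128.5
  dwarf yellow-fruited: 514 × 1/4 = 128.5
χ² = Σ (O − E)² / E
  tall red-fruited: (160 − 128.5)² / 128.5 = 7.7218
  tall yellow-fruited: (139 − 128.5)² / 128.5 = 0.8580
  dwarf red-fruited: (104 − 128.5)² / 128.5 = 4.6712
  dwarf yellow-fruited: (111 − 128.5)² / 128.5 = 2.3833
χ² = 7.7218 + 0.8580 + 4.6712 + 2.3833 = 15.6343 ≈ 15.634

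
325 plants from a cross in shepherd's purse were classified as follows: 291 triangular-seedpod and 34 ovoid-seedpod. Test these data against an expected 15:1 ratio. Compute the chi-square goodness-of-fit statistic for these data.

Expected counts for N = 325 under a 15:1 ratio (total parts = 16):
  triangular-seedpod: 325 × 15/16 = 304.6875
  ovoid-seedpod: 325 × 1/16 = 20.3125
χ² = Σ (O − E)² / E
  triangular-seedpod: (291 − 304.6875)² / 304.6875 = 0.6149
  ovoid-seedpod: (34 − 20.3125)² / 20.3125 = 9.2233
χ² = 0.6149 + 9.2233 = 9.8382 ≈ 9.838

9.838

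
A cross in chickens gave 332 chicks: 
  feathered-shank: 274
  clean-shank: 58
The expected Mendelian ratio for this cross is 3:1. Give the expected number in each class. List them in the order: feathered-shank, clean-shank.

Total ratio parts = 4. Expected numbers out of 332:
  feathered-shank: 332 × 3/4 = 249
  clean-shank: 332 × 1/4 = 83

249, 83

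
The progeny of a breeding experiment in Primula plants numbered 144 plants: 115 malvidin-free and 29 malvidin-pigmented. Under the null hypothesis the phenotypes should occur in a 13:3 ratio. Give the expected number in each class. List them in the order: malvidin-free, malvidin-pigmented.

Total ratio parts = 16. Expected numbers out of 144:
  malvidin-free: 144 × 13/16 = 117
  malvidin-pigmented: 144 × 3/16 = 27

117, 27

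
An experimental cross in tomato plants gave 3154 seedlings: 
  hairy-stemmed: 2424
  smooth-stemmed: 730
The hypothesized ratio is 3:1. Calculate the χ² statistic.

Total ratio parts = 4. Expected numbers out of 3154:
  hairy-stemmed: 3154 × 3/4 = 2365.5
  smooth-stemmed: 3154 × 1/4 = 788.5
χ² = Σ (O − E)² / E
  hairy-stemmed: (2424 − 2365.5)² / 2365.5 = 1.4467
  smooth-stemmed: (730 − 788.5)² / 788.5 = 4.3402
χ² = 1.4467 + 4.3402 = 5.7869 ≈ 5.787

5.787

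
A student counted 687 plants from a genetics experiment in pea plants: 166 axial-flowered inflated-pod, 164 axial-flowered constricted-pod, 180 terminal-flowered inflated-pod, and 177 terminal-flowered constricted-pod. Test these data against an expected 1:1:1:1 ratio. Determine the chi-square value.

1.099

The 1:1:1:1 ratio has 4 parts, so with N = 687 the expected counts are:
  axial-flowered inflated-pod: 687 × 1/4 = 171.75
  axial-flowered constricted-pod: 687 × 1/4 = 171.75
  terminal-flowered inflated-pod: 687 × 1/4 = 171.75
  terminal-flowered constricted-pod: 687 × 1/4 = 171.75
χ² = Σ (O − E)² / E
  axial-flowered inflated-pod: (166 − 171.75)² / 171.75 = 0.1925
  axial-flowered constricted-pod: (164 − 171.75)² / 171.75 = 0.3497
  terminal-flowered inflated-pod: (180 − 171.75)² / 171.75 = 0.3963
  terminal-flowered constricted-pod: (177 − 171.75)² / 171.75 = 0.1605
χ² = 0.1925 + 0.3497 + 0.3963 + 0.1605 = 1.099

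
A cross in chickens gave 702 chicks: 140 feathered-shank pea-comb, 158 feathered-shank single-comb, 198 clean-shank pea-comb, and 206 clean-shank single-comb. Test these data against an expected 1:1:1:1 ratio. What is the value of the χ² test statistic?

Expected counts for N = 702 under a 1:1:1:1 ratio (total parts = 4):
  feathered-shank pea-comb: 702 × 1/4 = 175.5
  feathered-shank single-comb: 702 × 1/4 = 175.5
  clean-shank pea-comb: 702 × 1/4 = 175.5
  clean-shank single-comb: 702 × 1/4 = 175.5
χ² = Σ (O − E)² / E
  feathered-shank pea-comb: (140 − 175.5)² / 175.5 = 7.1809
  feathered-shank single-comb: (158 − 175.5)² / 175.5 = 1.7450
  clean-shank pea-comb: (198 − 175.5)² / 175.5 = 2.8846
  clean-shank single-comb: (206 − 175.5)² / 175.5 = 5.3006
χ² = 7.1809 + 1.7450 + 2.8846 + 5.3006 = 17.1111 ≈ 17.111

17.111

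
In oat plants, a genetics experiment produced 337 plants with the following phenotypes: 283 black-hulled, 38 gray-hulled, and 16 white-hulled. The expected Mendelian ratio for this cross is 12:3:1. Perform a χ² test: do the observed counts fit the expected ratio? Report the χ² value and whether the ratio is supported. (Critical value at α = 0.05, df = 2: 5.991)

14.877; not consistent

Under the 12:3:1 hypothesis (Σ ratio = 16, N = 337):
  black-hulled: 337 × 12/16 = 252.75
  gray-hulled: 337 × 3/16 = 63.1875
  white-hulled: 337 × 1/16 = 21.0625
χ² = Σ (O − E)² / E
  black-hulled: (283 − 252.75)² / 252.75 = 3.6204
  gray-hulled: (38 − 63.1875)² / 63.1875 = 10.0401
  white-hulled: (16 − 21.0625)² / 21.0625 = 1.2168
χ² = 3.6204 + 10.0401 + 1.2168 = 14.8773 ≈ 14.877
Degrees of freedom = 3 − 1 = 2; critical value at α = 0.05 is 5.991.
Since 14.877 > 5.991, we reject the null hypothesis — the data do not fit the 12:3:1 ratio.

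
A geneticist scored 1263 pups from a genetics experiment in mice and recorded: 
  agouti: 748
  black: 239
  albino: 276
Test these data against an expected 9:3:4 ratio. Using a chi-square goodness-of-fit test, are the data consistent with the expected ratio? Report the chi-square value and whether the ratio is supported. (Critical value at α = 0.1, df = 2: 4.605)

Total ratio parts = 16. Expected numbers out of 1263:
  agouti: 1263 × 9/16 = 710.4375
  black: 1263 × 3/16 = 236.8125
  albino: 1263 × 4/16 = 315.75
χ² = Σ (O − E)² / E
  agouti: (748 − 710.4375)² / 710.4375 = 1.9860
  black: (239 − 236.8125)² / 236.8125 = 0.0202
  albino: (276 − 315.75)² / 315.75 = 5.0042
χ² = 1.9860 + 0.0202 + 5.0042 = 7.0104 ≈ 7.010
Degrees of freedom = 3 − 1 = 2; critical value at α = 0.1 is 4.605.
Since 7.010 > 4.605, we reject the null hypothesis — the data do not fit the 9:3:4 ratio.

7.010; not consistent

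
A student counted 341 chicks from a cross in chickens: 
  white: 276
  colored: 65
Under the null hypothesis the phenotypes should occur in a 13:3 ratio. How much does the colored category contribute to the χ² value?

0.018

Expected counts for N = 341 under a 13:3 ratio (total parts = 16):
  white: 341 × 13/16 = 277.0625
  colored: 341 × 3/16 = 63.9375
Contribution of colored: (65 − 63.9375)² / 63.9375 = 0.0177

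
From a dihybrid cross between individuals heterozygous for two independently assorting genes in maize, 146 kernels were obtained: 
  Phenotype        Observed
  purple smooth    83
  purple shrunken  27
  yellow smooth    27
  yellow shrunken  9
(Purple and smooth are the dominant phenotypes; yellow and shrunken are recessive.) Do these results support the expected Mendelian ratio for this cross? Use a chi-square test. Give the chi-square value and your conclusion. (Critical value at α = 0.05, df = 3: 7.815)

0.021; consistent

A dihybrid F₂ with independent assortment and complete dominance at both loci gives a 9:3:3:1 phenotypic ratio.
Under the 9:3:3:1 hypothesis (Σ ratio = 16, N = 146):
  purple smooth: 146 × 9/16 = 82.125
  purple shrunken: 146 × 3/16 = 27.375
  yellow smooth: 146 × 3/16 = 27.375
  yellow shrunken: 146 × 1/16 = 9.125
χ² = Σ (O − E)² / E
  purple smooth: (83 − 82.125)² / 82.125 = 0.0093
  purple shrunken: (27 − 27.375)² / 27.375 = 0.0051
  yellow smooth: (27 − 27.375)² / 27.375 = 0.0051
  yellow shrunken: (9 − 9.125)² / 9.125 = 0.0017
χ² = 0.0093 + 0.0051 + 0.0051 + 0.0017 = 0.0212 ≈ 0.021
Degrees of freedom = 4 − 1 = 3; critical value at α = 0.05 is 7.815.
Since 0.021 < 7.815, we fail to reject the null hypothesis — the data are consistent with the 9:3:3:1 ratio.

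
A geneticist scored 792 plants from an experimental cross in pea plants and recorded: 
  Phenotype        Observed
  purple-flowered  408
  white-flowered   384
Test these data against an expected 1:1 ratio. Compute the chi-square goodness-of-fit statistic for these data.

Total ratio parts = 2. Expected numbers out of 792:
  purple-flowered: 792 × 1/2 = 396
  white-flowered: 792 × 1/2 = 396
χ² = Σ (O − E)² / E
  purple-flowered: (408 − 396)² / 396 = 0.3636
  white-flowered: (384 − 396)² / 396 = 0.3636
χ² = 0.3636 + 0.3636 = 0.7272 ≈ 0.727

0.727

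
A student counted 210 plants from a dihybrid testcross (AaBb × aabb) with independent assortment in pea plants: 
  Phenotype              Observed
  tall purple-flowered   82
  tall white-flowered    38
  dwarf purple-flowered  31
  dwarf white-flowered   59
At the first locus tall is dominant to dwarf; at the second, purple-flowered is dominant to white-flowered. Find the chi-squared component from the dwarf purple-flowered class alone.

A dihybrid testcross with independent assortment gives a 1:1:1:1 ratio.
Total ratio parts = 4. Expected numbers out of 210:
  tall purple-flowered: 210 × 1/4 = 52.5
  tall white-flowered: 210 × 1/4 = 52.5
  dwarf purple-flowered: 210 × 1/4 = 52.5
  dwarf white-flowered: 210 × 1/4 = 52.5
Contribution of dwarf purple-flowered: (31 − 52.5)² / 52.5 = 8.8048

8.805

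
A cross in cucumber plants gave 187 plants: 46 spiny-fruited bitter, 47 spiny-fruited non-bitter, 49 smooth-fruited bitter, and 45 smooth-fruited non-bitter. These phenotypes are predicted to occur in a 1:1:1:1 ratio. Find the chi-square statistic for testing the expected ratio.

Expected counts for N = 187 under a 1:1:1:1 ratio (total parts = 4):
  spiny-fruited bitter: 187 × 1/4 = 46.75
  spiny-fruited non-bitter: 187 × 1/4 = 46.75
  smooth-fruited bitter: 187 × 1/4 = 46.75
  smooth-fruited non-bitter: 187 × 1/4 = 46.75
χ² = Σ (O − E)² / E
  spiny-fruited bitter: (46 − 46.75)² / 46.75 = 0.0120
  spiny-fruited non-bitter: (47 − 46.75)² / 46.75 = 0.0013
  smooth-fruited bitter: (49 − 46.75)² / 46.75 = 0.1083
  smooth-fruited non-bitter: (45 − 46.75)² / 46.75 = 0.0655
χ² = 0.0120 + 0.0013 + 0.1083 + 0.0655 = 0.1871 ≈ 0.187

0.187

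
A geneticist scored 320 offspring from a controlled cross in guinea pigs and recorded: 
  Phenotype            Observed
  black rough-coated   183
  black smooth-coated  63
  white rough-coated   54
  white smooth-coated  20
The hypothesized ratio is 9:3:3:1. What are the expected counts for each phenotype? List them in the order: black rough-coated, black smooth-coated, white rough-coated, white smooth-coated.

180, 60, 60, 20

Under the 9:3:3:1 hypothesis (Σ ratio = 16, N = 320):
  black rough-coated: 320 × 9/16 = 180
  black smooth-coated: 320 × 3/16 = 60
  white rough-coated: 320 × 3/16 = 60
  white smooth-coated: 320 × 1/16 = 20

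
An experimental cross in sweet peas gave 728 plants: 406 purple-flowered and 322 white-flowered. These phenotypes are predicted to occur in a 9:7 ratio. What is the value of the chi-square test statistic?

The 9:7 ratio has 16 parts, so with N = 728 the expected counts are:
  purple-flowered: 728 × 9/16 = 409.5
  white-flowered: 728 × 7/16 = 318.5
χ² = Σ (O − E)² / E
  purple-flowered: (406 − 409.5)² / 409.5 = 0.0299
  white-flowered: (322 − 318.5)² / 318.5 = 0.0385
χ² = 0.0299 + 0.0385 = 0.0684 ≈ 0.068

0.068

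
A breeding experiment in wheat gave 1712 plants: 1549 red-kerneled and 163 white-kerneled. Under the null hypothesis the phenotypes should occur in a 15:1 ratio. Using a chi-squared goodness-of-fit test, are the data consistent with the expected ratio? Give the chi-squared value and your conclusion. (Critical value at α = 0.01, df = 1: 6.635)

31.262; not consistent

Total ratio parts = 16. Expected numbers out of 1712:
  red-kerneled: 1712 × 15/16 = 1605
  white-kerneled: 1712 × 1/16 = 107
χ² = Σ (O − E)² / E
  red-kerneled: (1549 − 1605)² / 1605 = 1.9539
  white-kerneled: (163 − 107)² / 107 = 29.3084
χ² = 1.9539 + 29.3084 = 31.2623 ≈ 31.262
Degrees of freedom = 2 − 1 = 1; critical value at α = 0.01 is 6.635.
Since 31.262 > 6.635, we reject the null hypothesis — the data do not fit the 15:1 ratio.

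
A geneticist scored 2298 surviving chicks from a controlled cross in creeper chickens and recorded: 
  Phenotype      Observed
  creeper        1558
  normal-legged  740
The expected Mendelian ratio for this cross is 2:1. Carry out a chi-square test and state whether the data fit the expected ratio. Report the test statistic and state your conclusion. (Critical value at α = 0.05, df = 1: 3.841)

Expected counts for N = 2298 under a 2:1 ratio (total parts = 3):
  creeper: 2298 × 2/3 = 1532
  normal-legged: 2298 × 1/3 = 766
χ² = Σ (O − E)² / E
  creeper: (1558 − 1532)² / 1532 = 0.4413
  normal-legged: (740 − 766)² / 766 = 0.8825
χ² = 0.4413 + 0.8825 = 1.3238 ≈ 1.324
Degrees of freedom = 2 − 1 = 1; critical value at α = 0.05 is 3.841.
Since 1.324 < 3.841, we fail to reject the null hypothesis — the data are consistent with the 2:1 ratio.

1.324; consistent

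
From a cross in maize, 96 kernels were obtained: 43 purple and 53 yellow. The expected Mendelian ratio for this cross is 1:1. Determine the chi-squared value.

The 1:1 ratio has 2 parts, so with N = 96 the expected counts are:
  purple: 96 × 1/2 = 48
  yellow: 96 × 1/2 = 48
χ² = Σ (O − E)² / E
  purple: (43 − 48)² / 48 = 0.5208
  yellow: (53 − 48)² / 48 = 0.5208
χ² = 0.5208 + 0.5208 = 1.0416 ≈ 1.042

1.042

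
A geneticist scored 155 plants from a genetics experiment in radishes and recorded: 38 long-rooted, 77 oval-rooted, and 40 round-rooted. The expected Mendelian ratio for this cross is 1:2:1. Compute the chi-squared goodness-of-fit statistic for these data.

Expected counts for N = 155 under a 1:2:1 ratio (total parts = 4):
  long-rooted: 155 × 1/4 = 38.75
  oval-rooted: 155 × 2/4 = 77.5
  round-rooted: 155 × 1/4 = 38.75
χ² = Σ (O − E)² / E
  long-rooted: (38 − 38.75)² / 38.75 = 0.0145
  oval-rooted: (77 − 77.5)² / 77.5 = 0.0032
  round-rooted: (40 − 38.75)² / 38.75 = 0.0403
χ² = 0.0145 + 0.0032 + 0.0403 = 0.058

0.058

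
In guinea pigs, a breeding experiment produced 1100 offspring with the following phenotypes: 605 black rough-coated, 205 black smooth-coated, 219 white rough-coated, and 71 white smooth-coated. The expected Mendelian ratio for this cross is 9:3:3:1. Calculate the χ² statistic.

Under the 9:3:3:1 hypothesis (Σ ratio = 16, N = 1100):
  black rough-coated: 1100 × 9/16 = 618.75
  black smooth-coated: 1100 × 3/16 = 206.25
  white rough-coated: 1100 × 3/16 = 206.25
  white smooth-coated: 1100 × 1/16 = 68.75
χ² = Σ (O − E)² / E
  black rough-coated: (605 − 618.75)² / 618.75 = 0.3056
  black smooth-coated: (205 − 206.25)² / 206.25 = 0.0076
  white rough-coated: (219 − 206.25)² / 206.25 = 0.7882
  white smooth-coated: (71 − 68.75)² / 68.75 = 0.0736
χ² = 0.3056 + 0.0076 + 0.7882 + 0.0736 = 1.175

1.175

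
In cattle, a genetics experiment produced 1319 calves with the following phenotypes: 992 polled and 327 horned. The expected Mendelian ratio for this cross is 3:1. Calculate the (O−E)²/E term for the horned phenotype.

The 3:1 ratio has 4 parts, so with N = 1319 the expected counts are:
  polled: 1319 × 3/4 = 989.25
  horned: 1319 × 1/4 = 329.75
Contribution of horned: (327 − 329.75)² / 329.75 = 0.0229

0.023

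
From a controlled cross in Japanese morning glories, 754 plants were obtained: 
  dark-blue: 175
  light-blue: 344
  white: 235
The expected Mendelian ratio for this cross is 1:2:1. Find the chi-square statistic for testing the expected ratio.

15.326

Expected counts for N = 754 under a 1:2:1 ratio (total parts = 4):
  dark-blue: 754 × 1/4 = 188.5
  light-blue: 754 × 2/4 = 377
  white: 754 × 1/4 = 188.5
χ² = Σ (O − E)² / E
  dark-blue: (175 − 188.5)² / 188.5 = 0.9668
  light-blue: (344 − 377)² / 377 = 2.8886
  white: (235 − 188.5)² / 188.5 = 11.4708
χ² = 0.9668 + 2.8886 + 11.4708 = 15.3262 ≈ 15.326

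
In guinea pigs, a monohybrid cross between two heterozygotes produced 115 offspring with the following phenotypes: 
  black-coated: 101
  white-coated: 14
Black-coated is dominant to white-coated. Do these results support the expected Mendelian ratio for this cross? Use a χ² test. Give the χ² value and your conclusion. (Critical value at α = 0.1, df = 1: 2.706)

For a monohybrid cross between heterozygotes with complete dominance, the expected phenotypic ratio is 3:1.
Expected counts for N = 115 under a 3:1 ratio (total parts = 4):
  black-coated: 115 × 3/4 = 86.25
  white-coated: 115 × 1/4 = 28.75
χ² = Σ (O − E)² / E
  black-coated: (101 − 86.25)² / 86.25 = 2.5225
  white-coated: (14 − 28.75)² / 28.75 = 7.5674
χ² = 2.5225 + 7.5674 = 10.0899 ≈ 10.090
Degrees of freedom = 2 − 1 = 1; critical value at α = 0.1 is 2.706.
Since 10.090 > 2.706, we reject the null hypothesis — the data do not fit the 3:1 ratio.

10.090; not consistent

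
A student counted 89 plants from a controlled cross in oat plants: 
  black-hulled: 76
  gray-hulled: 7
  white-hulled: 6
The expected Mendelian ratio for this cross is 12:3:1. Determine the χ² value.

Total ratio parts = 16. Expected numbers out of 89:
  black-hulled: 89 × 12/16 = 66.75
  gray-hulled: 89 × 3/16 = 16.6875
  white-hulled: 89 × 1/16 = 5.5625
χ² = Σ (O − E)² / E
  black-hulled: (76 − 66.75)² / 66.75 = 1.2818
  gray-hulled: (7 − 16.6875)² / 16.6875 = 5.6238
  white-hulled: (6 − 5.5625)² / 5.5625 = 0.0344
χ² = 1.2818 + 5.6238 + 0.0344 = 6.940

6.940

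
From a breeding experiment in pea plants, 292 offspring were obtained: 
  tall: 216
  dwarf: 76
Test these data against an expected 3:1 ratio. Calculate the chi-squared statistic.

0.164

The 3:1 ratio has 4 parts, so with N = 292 the expected counts are:
  tall: 292 × 3/4 = 219
  dwarf: 292 × 1/4 = 73
χ² = Σ (O − E)² / E
  tall: (216 − 219)² / 219 = 0.0411
  dwarf: (76 − 73)² / 73 = 0.1233
χ² = 0.0411 + 0.1233 = 0.1644 ≈ 0.164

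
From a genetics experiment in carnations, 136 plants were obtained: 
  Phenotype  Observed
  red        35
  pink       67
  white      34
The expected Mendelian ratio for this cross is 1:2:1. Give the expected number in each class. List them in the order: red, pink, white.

34, 68, 34

Total ratio parts = 4. Expected numbers out of 136:
  red: 136 × 1/4 = 34
  pink: 136 × 2/4 = 68
  white: 136 × 1/4 = 34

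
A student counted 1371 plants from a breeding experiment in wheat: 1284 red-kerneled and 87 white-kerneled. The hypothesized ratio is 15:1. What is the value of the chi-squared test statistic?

Expected counts for N = 1371 under a 15:1 ratio (total parts = 16):
  red-kerneled: 1371 × 15/16 = 1285.3125
  white-kerneled: 1371 × 1/16 = 85.6875
χ² = Σ (O − E)² / E
  red-kerneled: (1284 − 1285.3125)² / 1285.3125 = 0.0013
  white-kerneled: (87 − 85.6875)² / 85.6875 = 0.0201
χ² = 0.0013 + 0.0201 = 0.0214 ≈ 0.021

0.021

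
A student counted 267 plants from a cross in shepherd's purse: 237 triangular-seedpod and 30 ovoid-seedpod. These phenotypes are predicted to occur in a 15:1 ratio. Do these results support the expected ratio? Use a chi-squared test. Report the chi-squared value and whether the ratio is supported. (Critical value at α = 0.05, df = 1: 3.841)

11.328; not consistent

Under the 15:1 hypothesis (Σ ratio = 16, N = 267):
  triangular-seedpod: 267 × 15/16 = 250.3125
  ovoid-seedpod: 267 × 1/16 = 16.6875
χ² = Σ (O − E)² / E
  triangular-seedpod: (237 − 250.3125)² / 250.3125 = 0.7080
  ovoid-seedpod: (30 − 16.6875)² / 16.6875 = 10.6201
χ² = 0.7080 + 10.6201 = 11.3281 ≈ 11.328
Degrees of freedom = 2 − 1 = 1; critical value at α = 0.05 is 3.841.
Since 11.328 > 3.841, we reject the null hypothesis — the data do not fit the 15:1 ratio.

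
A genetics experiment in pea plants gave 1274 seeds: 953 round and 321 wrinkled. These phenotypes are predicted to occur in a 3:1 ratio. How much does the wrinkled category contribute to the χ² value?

0.020

Expected counts for N = 1274 under a 3:1 ratio (total parts = 4):
  round: 1274 × 3/4 = 955.5
  wrinkled: 1274 × 1/4 = 318.5
Contribution of wrinkled: (321 − 318.5)² / 318.5 = 0.0196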